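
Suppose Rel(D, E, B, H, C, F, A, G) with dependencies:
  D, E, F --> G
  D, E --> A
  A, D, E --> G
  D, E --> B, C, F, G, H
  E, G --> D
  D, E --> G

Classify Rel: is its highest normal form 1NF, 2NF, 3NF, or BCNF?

Candidate keys: {D, E}, {E, G}. Prime attributes: {D, E, G}.
Each dependency's left side is a superkey — BCNF holds.

BCNF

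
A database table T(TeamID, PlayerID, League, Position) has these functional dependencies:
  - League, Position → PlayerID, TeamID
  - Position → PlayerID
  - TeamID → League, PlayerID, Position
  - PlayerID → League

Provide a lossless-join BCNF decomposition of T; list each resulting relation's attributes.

{League, PlayerID}; {PlayerID, Position, TeamID}

Candidate keys of the original relation: {Position}, {TeamID}.
{League, PlayerID, Position, TeamID}: {PlayerID} determines {League, PlayerID} here but is not a superkey — split on PlayerID → League, giving {League, PlayerID} and {PlayerID, Position, TeamID}.
{League, PlayerID} has no BCNF violation.
{PlayerID, Position, TeamID} has no BCNF violation.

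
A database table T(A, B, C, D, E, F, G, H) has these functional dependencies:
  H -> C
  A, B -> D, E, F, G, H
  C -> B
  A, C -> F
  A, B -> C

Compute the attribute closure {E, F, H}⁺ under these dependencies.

Start with {E, F, H}.
H -> C applies; add {C} → now {C, E, F, H}.
C -> B applies; add {B} → now {B, C, E, F, H}.
No further FD applies.

{B, C, E, F, H}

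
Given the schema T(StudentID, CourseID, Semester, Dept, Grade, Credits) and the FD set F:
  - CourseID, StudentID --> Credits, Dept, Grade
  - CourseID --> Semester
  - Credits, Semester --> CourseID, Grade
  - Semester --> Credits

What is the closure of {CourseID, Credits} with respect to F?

Start with {CourseID, Credits}.
CourseID --> Semester applies; add {Semester} → now {CourseID, Credits, Semester}.
Credits, Semester --> CourseID, Grade applies; add {Grade} → now {CourseID, Credits, Grade, Semester}.
No further FD applies.

{CourseID, Credits, Grade, Semester}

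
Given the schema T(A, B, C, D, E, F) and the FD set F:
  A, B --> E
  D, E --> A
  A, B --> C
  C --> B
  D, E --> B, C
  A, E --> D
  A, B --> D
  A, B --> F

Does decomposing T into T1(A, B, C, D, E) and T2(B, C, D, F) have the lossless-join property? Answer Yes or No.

T1 ∩ T2 = {B, C, D}; its closure under F is {B, C, D}.
The closure covers neither T1 nor T2 entirely; the join is not lossless.

No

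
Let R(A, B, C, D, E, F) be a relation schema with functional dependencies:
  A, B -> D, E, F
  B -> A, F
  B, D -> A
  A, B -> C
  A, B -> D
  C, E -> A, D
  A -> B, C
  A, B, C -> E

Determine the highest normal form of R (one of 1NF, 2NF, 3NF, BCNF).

BCNF

Candidate keys: {A}, {B}, {C, E}. Prime attributes: {A, B, C, E}.
Each dependency's left side is a superkey — BCNF holds.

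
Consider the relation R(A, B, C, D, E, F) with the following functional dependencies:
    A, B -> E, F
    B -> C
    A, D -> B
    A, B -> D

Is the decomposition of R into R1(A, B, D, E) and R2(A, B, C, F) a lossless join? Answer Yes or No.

Yes

The shared attributes are {A, B} and {A, B}⁺ = {A, B, C, D, E, F}.
Since R1 ⊆ {A, B, C, D, E, F}, the intersection is a superkey of R1; the decomposition is lossless.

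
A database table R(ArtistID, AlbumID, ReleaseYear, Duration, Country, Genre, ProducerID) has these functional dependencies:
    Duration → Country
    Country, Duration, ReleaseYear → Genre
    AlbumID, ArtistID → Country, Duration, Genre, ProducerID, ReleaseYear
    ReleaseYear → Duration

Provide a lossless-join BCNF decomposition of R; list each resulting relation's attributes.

Candidate key of the original relation: {AlbumID, ArtistID}.
Within {AlbumID, ArtistID, Country, Duration, Genre, ProducerID, ReleaseYear}: {Duration}⁺ ∩ {AlbumID, ArtistID, Country, Duration, Genre, ProducerID, ReleaseYear} = {Country, Duration}, not the whole set, so Duration → Country violates BCNF; decompose into {Country, Duration} and {AlbumID, ArtistID, Duration, Genre, ProducerID, ReleaseYear}.
{Country, Duration} has no BCNF violation.
Within {AlbumID, ArtistID, Duration, Genre, ProducerID, ReleaseYear}: {ReleaseYear}⁺ ∩ {AlbumID, ArtistID, Duration, Genre, ProducerID, ReleaseYear} = {Duration, Genre, ReleaseYear}, not the whole set, so ReleaseYear → Duration, Genre violates BCNF; decompose into {Duration, Genre, ReleaseYear} and {AlbumID, ArtistID, ProducerID, ReleaseYear}.
{Duration, Genre, ReleaseYear} has no BCNF violation.
{AlbumID, ArtistID, ProducerID, ReleaseYear} has no BCNF violation.

{AlbumID, ArtistID, ProducerID, ReleaseYear}; {Country, Duration}; {Duration, Genre, ReleaseYear}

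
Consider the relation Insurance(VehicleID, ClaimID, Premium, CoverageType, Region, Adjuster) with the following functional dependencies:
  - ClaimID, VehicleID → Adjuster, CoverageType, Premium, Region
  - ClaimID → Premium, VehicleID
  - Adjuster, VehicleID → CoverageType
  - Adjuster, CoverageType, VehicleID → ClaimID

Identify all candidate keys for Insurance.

{Adjuster, VehicleID}, {ClaimID}

Closure of {ClaimID} is {Adjuster, ClaimID, CoverageType, Premium, Region, VehicleID}, the whole schema; {ClaimID} is a candidate key.
Closure of {Adjuster, VehicleID} is {Adjuster, ClaimID, CoverageType, Premium, Region, VehicleID}, the whole schema; {Adjuster, VehicleID} is a candidate key.
No proper subset of any of these is a key, and no other minimal superkey exists.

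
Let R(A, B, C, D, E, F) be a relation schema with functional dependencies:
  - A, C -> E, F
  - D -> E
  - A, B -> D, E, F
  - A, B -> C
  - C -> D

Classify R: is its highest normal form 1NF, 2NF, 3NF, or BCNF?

Candidate key: {A, B}. Prime attributes: {A, B}.
For A, C -> E, F we have {A, C}⁺ = {A, C, D, E, F}; {A, C} is not a superkey, so BCNF fails.
A, C -> E, F has non-prime {E, F} on the right and a non-superkey on the left, so 3NF fails.
No non-prime attribute depends on a proper subset of any candidate key, so 2NF holds.

2NF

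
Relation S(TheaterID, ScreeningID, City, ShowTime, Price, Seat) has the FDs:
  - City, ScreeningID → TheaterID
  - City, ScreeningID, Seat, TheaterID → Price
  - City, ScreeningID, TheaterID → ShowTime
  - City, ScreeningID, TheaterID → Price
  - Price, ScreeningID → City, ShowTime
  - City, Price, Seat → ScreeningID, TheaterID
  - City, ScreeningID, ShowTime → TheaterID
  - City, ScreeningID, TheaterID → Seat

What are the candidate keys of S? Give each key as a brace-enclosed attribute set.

Closure of {City, ScreeningID} is {City, Price, ScreeningID, Seat, ShowTime, TheaterID}, the whole schema; {City, ScreeningID} is a candidate key.
Closure of {Price, ScreeningID} is {City, Price, ScreeningID, Seat, ShowTime, TheaterID}, the whole schema; {Price, ScreeningID} is a candidate key.
Closure of {City, Price, Seat} is {City, Price, ScreeningID, Seat, ShowTime, TheaterID}, the whole schema; {City, Price, Seat} is a candidate key.
These are minimal and exhaustive — every other superkey contains one of them.

{City, Price, Seat}, {City, ScreeningID}, {Price, ScreeningID}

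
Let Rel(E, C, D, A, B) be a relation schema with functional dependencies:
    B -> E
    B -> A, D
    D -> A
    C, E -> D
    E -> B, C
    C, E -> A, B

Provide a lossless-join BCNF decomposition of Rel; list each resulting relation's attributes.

{A, D}; {B, C, D, E}

Candidate keys of the original relation: {B}, {E}.
In {A, B, C, D, E}, {D} is not a superkey ({D}⁺ restricted to this set is {A, D}), so split on D -> A into {A, D} and {B, C, D, E}.
{A, D}: every determinant is a superkey — BCNF.
{B, C, D, E}: every determinant is a superkey — BCNF.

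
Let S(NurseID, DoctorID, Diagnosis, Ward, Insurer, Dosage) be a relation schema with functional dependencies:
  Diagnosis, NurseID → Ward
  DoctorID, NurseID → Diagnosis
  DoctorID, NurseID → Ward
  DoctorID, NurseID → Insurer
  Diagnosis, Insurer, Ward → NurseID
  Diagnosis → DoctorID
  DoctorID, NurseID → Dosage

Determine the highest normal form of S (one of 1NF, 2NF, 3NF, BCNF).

3NF

Candidate keys: {Diagnosis, Insurer, Ward}, {Diagnosis, NurseID}, {DoctorID, NurseID}. Prime attributes: {Diagnosis, DoctorID, Insurer, NurseID, Ward}.
Diagnosis → DoctorID: {Diagnosis}⁺ = {Diagnosis, DoctorID}, which is not all of the attributes, so the left side is not a superkey — BCNF is violated.
Its right-hand attributes {DoctorID} are all prime, as are those of every other non-superkey FD — the relation is in 3NF.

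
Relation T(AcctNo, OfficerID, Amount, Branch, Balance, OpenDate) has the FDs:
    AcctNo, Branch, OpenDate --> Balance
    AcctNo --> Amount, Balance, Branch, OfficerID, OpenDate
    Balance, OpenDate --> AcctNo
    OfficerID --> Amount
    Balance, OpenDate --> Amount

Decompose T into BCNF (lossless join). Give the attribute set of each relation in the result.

{AcctNo, Balance, Branch, OfficerID, OpenDate}; {Amount, OfficerID}

Candidate keys of the original relation: {AcctNo}, {Balance, OpenDate}.
{AcctNo, Amount, Balance, Branch, OfficerID, OpenDate}: {OfficerID} determines {Amount, OfficerID} here but is not a superkey — split on OfficerID --> Amount, giving {Amount, OfficerID} and {AcctNo, Balance, Branch, OfficerID, OpenDate}.
{Amount, OfficerID} has no BCNF violation.
{AcctNo, Balance, Branch, OfficerID, OpenDate} has no BCNF violation.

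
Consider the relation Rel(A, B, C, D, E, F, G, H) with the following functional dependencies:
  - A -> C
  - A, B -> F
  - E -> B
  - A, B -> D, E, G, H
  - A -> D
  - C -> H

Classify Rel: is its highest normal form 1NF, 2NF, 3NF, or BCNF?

Candidate keys: {A, B}, {A, E}. Prime attributes: {A, B, E}.
For A -> C we have {A}⁺ = {A, C, D, H}; {A} is not a superkey, so BCNF fails.
Because {C} is non-prime and the left side of A -> C is not a superkey, the relation is not in 3NF.
The proper key subset {A} of {A, B} determines non-prime {C, D, H}, so the relation is not even in 2NF.

1NF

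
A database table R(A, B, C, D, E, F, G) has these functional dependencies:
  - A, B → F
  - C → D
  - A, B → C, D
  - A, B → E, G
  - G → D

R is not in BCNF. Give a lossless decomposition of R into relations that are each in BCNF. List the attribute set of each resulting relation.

{A, B, C, E, F, G}; {C, D}

Candidate key of the original relation: {A, B}.
{A, B, C, D, E, F, G}: {C} determines {C, D} here but is not a superkey — split on C → D, giving {C, D} and {A, B, C, E, F, G}.
{C, D} is in BCNF.
{A, B, C, E, F, G} is in BCNF.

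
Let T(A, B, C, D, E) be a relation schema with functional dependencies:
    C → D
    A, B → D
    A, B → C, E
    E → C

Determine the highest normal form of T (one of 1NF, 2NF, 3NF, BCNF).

2NF

Candidate key: {A, B}. Prime attributes: {A, B}.
C → D: {C}⁺ = {C, D}, which is not all of the attributes, so the left side is not a superkey — BCNF is violated.
Because {D} is non-prime and the left side of C → D is not a superkey, the relation is not in 3NF.
No non-prime attribute depends on a proper subset of any candidate key, so 2NF holds.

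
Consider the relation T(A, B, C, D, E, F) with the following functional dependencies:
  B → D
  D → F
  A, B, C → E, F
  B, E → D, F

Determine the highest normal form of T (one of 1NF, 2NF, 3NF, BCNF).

1NF

Candidate key: {A, B, C}. Prime attributes: {A, B, C}.
For B → D we have {B}⁺ = {B, D, F}; {B} is not a superkey, so BCNF fails.
B → D has non-prime {D} on the right and a non-superkey on the left, so 3NF fails.
The proper key subset {B} of {A, B, C} determines non-prime {D, F}, so the relation is not even in 2NF.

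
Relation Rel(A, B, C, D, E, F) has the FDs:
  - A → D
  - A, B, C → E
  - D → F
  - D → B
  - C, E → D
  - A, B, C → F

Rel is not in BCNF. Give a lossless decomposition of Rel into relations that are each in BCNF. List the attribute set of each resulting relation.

{A, C, E}; {A, D}; {B, D, F}

Candidate key of the original relation: {A, C}.
Within {A, B, C, D, E, F}: {A}⁺ ∩ {A, B, C, D, E, F} = {A, B, D, F}, not the whole set, so A → B, D, F violates BCNF; decompose into {A, B, D, F} and {A, C, E}.
Within {A, B, D, F}: {D}⁺ ∩ {A, B, D, F} = {B, D, F}, not the whole set, so D → B, F violates BCNF; decompose into {B, D, F} and {A, D}.
{B, D, F}: every determinant is a superkey — BCNF.
{A, D}: every determinant is a superkey — BCNF.
{A, C, E}: every determinant is a superkey — BCNF.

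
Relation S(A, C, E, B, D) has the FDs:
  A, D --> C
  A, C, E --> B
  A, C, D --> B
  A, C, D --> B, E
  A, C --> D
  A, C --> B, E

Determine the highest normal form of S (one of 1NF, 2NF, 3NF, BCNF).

Candidate keys: {A, C}, {A, D}. Prime attributes: {A, C, D}.
Each dependency's left side is a superkey — BCNF holds.

BCNF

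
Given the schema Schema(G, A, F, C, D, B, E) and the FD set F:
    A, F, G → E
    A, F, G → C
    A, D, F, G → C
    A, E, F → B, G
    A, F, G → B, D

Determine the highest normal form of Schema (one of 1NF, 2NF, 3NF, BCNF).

BCNF

Candidate keys: {A, E, F}, {A, F, G}. Prime attributes: {A, E, F, G}.
The left-hand side of every FD is a superkey, so BCNF is satisfied.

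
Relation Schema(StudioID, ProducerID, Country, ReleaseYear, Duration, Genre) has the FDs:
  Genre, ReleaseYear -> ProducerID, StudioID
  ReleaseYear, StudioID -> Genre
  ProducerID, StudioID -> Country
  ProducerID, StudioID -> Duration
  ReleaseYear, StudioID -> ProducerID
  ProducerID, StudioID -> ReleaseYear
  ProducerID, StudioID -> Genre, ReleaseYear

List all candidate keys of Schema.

{Genre, ReleaseYear}, {ProducerID, StudioID}, {ReleaseYear, StudioID}

{Genre, ReleaseYear}⁺ = {Country, Duration, Genre, ProducerID, ReleaseYear, StudioID} — all of the relation — so {Genre, ReleaseYear} is a candidate key.
{ProducerID, StudioID}⁺ = {Country, Duration, Genre, ProducerID, ReleaseYear, StudioID} — all of the relation — so {ProducerID, StudioID} is a candidate key.
{ReleaseYear, StudioID}⁺ = {Country, Duration, Genre, ProducerID, ReleaseYear, StudioID} — all of the relation — so {ReleaseYear, StudioID} is a candidate key.
No proper subset of any of these is a key, and no other minimal superkey exists.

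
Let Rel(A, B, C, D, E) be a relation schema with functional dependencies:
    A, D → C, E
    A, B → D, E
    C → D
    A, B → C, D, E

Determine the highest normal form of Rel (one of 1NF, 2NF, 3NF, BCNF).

Candidate key: {A, B}. Prime attributes: {A, B}.
For A, D → C, E we have {A, D}⁺ = {A, C, D, E}; {A, D} is not a superkey, so BCNF fails.
A, D → C, E has non-prime {C, E} on the right and a non-superkey on the left, so 3NF fails.
No non-prime attribute depends on a proper subset of any candidate key, so 2NF holds.

2NF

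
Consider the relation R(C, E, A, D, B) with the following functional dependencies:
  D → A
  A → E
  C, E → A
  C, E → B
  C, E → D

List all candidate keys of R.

{A, C}, {C, D}, {C, E}

{C} never appears on the right of any FD, so every key must include it.
Closure of {A, C} is {A, B, C, D, E}, the whole schema; {A, C} is a candidate key.
Closure of {C, D} is {A, B, C, D, E}, the whole schema; {C, D} is a candidate key.
Closure of {C, E} is {A, B, C, D, E}, the whole schema; {C, E} is a candidate key.
No proper subset of any of these is a key, and no other minimal superkey exists.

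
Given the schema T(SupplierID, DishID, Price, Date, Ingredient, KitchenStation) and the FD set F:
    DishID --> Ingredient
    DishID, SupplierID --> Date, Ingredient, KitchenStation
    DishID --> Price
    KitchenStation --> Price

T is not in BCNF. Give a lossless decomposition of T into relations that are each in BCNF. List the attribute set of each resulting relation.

Candidate key of the original relation: {DishID, SupplierID}.
In {Date, DishID, Ingredient, KitchenStation, Price, SupplierID}, {DishID} is not a superkey ({DishID}⁺ restricted to this set is {DishID, Ingredient, Price}), so split on DishID --> Ingredient, Price into {DishID, Ingredient, Price} and {Date, DishID, KitchenStation, SupplierID}.
{DishID, Ingredient, Price} is in BCNF.
{Date, DishID, KitchenStation, SupplierID} is in BCNF.

{Date, DishID, KitchenStation, SupplierID}; {DishID, Ingredient, Price}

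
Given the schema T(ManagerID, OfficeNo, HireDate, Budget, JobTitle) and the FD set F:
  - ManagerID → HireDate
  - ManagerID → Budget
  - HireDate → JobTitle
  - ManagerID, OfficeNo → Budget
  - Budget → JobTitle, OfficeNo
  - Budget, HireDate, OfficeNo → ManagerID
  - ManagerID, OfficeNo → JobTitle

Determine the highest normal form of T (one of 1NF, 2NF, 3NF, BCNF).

Candidate keys: {Budget, HireDate}, {ManagerID}. Prime attributes: {Budget, HireDate, ManagerID}.
For HireDate → JobTitle we have {HireDate}⁺ = {HireDate, JobTitle}; {HireDate} is not a superkey, so BCNF fails.
HireDate → JobTitle has non-prime {JobTitle} on the right and a non-superkey on the left, so 3NF fails.
The proper key subset {Budget} of {Budget, HireDate} determines non-prime {JobTitle, OfficeNo}, so the relation is not even in 2NF.

1NF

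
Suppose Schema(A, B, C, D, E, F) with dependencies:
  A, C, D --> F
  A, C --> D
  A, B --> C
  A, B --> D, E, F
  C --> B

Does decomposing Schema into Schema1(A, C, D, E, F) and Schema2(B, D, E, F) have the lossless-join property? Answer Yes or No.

No

The shared attributes are {D, E, F} and {D, E, F}⁺ = {D, E, F}.
The closure covers neither Schema1 nor Schema2 entirely; the join is not lossless.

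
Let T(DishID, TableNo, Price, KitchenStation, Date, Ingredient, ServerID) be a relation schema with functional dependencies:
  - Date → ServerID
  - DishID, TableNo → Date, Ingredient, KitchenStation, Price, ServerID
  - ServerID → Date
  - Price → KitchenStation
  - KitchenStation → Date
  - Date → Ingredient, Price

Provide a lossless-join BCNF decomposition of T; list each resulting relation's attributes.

Candidate key of the original relation: {DishID, TableNo}.
{Date, DishID, Ingredient, KitchenStation, Price, ServerID, TableNo}: {Date} determines {Date, Ingredient, KitchenStation, Price, ServerID} here but is not a superkey — split on Date → Ingredient, KitchenStation, Price, ServerID, giving {Date, Ingredient, KitchenStation, Price, ServerID} and {Date, DishID, TableNo}.
{Date, Ingredient, KitchenStation, Price, ServerID} is in BCNF.
{Date, DishID, TableNo} is in BCNF.

{Date, DishID, TableNo}; {Date, Ingredient, KitchenStation, Price, ServerID}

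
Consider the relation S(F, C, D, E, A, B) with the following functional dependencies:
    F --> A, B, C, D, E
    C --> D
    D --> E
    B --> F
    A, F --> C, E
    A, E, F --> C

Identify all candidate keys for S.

{B}⁺ = {A, B, C, D, E, F} — all of the relation — so {B} is a candidate key.
{F}⁺ = {A, B, C, D, E, F} — all of the relation — so {F} is a candidate key.
These are minimal and exhaustive — every other superkey contains one of them.

{B}, {F}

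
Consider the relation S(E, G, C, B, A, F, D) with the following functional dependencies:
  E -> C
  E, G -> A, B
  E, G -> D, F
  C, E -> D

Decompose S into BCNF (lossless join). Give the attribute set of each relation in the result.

Candidate key of the original relation: {E, G}.
{A, B, C, D, E, F, G}: {E} determines {C, D, E} here but is not a superkey — split on E -> C, D, giving {C, D, E} and {A, B, E, F, G}.
{C, D, E} is in BCNF.
{A, B, E, F, G} is in BCNF.

{A, B, E, F, G}; {C, D, E}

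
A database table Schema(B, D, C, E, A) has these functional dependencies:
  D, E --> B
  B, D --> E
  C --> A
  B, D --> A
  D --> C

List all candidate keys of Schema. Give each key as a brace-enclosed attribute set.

No FD produces {D}, so it must be in every candidate key.
Closure of {B, D} is {A, B, C, D, E}, the whole schema; {B, D} is a candidate key.
Closure of {D, E} is {A, B, C, D, E}, the whole schema; {D, E} is a candidate key.
These are minimal and exhaustive — every other superkey contains one of them.

{B, D}, {D, E}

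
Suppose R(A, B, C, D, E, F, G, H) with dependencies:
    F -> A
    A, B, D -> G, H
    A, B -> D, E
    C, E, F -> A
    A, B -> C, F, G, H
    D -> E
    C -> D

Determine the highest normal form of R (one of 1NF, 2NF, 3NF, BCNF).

2NF

Candidate keys: {A, B}, {B, F}. Prime attributes: {A, B, F}.
For F -> A we have {F}⁺ = {A, F}; {F} is not a superkey, so BCNF fails.
Because {E} is non-prime and the left side of D -> E is not a superkey, the relation is not in 3NF.
Checking every proper subset of each key, none determines a non-prime attribute — 2NF is satisfied.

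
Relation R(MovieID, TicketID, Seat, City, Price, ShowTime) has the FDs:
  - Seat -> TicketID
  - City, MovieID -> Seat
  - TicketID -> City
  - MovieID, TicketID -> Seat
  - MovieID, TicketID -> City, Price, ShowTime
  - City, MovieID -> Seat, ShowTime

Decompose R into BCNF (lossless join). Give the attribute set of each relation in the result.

Candidate keys of the original relation: {City, MovieID}, {MovieID, Seat}, {MovieID, TicketID}.
{City, MovieID, Price, Seat, ShowTime, TicketID}: {Seat} determines {City, Seat, TicketID} here but is not a superkey — split on Seat -> City, TicketID, giving {City, Seat, TicketID} and {MovieID, Price, Seat, ShowTime}.
{City, Seat, TicketID}: {TicketID} determines {City, TicketID} here but is not a superkey — split on TicketID -> City, giving {City, TicketID} and {Seat, TicketID}.
{City, TicketID} is in BCNF.
{Seat, TicketID} is in BCNF.
{MovieID, Price, Seat, ShowTime} is in BCNF.

{City, TicketID}; {MovieID, Price, Seat, ShowTime}; {Seat, TicketID}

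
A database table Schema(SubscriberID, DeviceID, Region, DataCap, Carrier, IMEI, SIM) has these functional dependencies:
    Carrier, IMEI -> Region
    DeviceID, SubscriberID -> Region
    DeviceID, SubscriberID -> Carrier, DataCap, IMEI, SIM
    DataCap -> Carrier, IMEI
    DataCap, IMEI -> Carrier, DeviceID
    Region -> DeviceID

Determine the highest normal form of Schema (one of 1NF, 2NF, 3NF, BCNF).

Candidate keys: {Carrier, IMEI, SubscriberID}, {DataCap, SubscriberID}, {DeviceID, SubscriberID}, {Region, SubscriberID}. Prime attributes: {Carrier, DataCap, DeviceID, IMEI, Region, SubscriberID}.
Carrier, IMEI -> Region: {Carrier, IMEI}⁺ = {Carrier, DeviceID, IMEI, Region}, which is not all of the attributes, so the left side is not a superkey — BCNF is violated.
But every attribute on its right side ({Region}) is prime, and the same holds for every other non-superkey FD, so 3NF still holds.

3NF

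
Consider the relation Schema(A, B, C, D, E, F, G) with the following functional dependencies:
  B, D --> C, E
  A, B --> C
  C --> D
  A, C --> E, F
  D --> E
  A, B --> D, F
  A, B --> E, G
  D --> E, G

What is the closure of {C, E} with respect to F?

Start with {C, E}.
C --> D applies; add {D} → now {C, D, E}.
D --> E, G applies; add {G} → now {C, D, E, G}.
No further FD applies.

{C, D, E, G}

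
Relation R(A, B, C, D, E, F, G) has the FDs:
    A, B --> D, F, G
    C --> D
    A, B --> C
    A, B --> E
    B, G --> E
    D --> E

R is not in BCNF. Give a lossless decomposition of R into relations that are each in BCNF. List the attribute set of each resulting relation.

Candidate key of the original relation: {A, B}.
{A, B, C, D, E, F, G}: {C} determines {C, D, E} here but is not a superkey — split on C --> D, E, giving {C, D, E} and {A, B, C, F, G}.
{C, D, E}: {D} determines {D, E} here but is not a superkey — split on D --> E, giving {D, E} and {C, D}.
{D, E}: every determinant is a superkey — BCNF.
{C, D}: every determinant is a superkey — BCNF.
{A, B, C, F, G}: every determinant is a superkey — BCNF.

{A, B, C, F, G}; {C, D}; {D, E}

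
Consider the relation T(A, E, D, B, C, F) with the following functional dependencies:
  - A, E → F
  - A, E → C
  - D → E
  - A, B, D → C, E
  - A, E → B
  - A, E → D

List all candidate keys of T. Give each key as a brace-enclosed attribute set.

Attributes never on any right-hand side: {A} — every candidate key must contain it.
{A, D} is a candidate key since {A, D}⁺ = {A, B, C, D, E, F} covers every attribute.
{A, E} is a candidate key since {A, E}⁺ = {A, B, C, D, E, F} covers every attribute.
These are minimal and exhaustive — every other superkey contains one of them.

{A, D}, {A, E}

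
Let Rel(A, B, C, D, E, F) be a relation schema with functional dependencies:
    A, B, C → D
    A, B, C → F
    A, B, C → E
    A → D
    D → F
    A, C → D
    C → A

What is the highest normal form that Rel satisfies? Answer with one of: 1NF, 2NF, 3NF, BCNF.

1NF

Candidate key: {B, C}. Prime attributes: {B, C}.
For A → D we have {A}⁺ = {A, D, F}; {A} is not a superkey, so BCNF fails.
Because {D} is non-prime and the left side of A → D is not a superkey, the relation is not in 3NF.
The proper key subset {C} of {B, C} determines non-prime {A, D, F}, so the relation is not even in 2NF.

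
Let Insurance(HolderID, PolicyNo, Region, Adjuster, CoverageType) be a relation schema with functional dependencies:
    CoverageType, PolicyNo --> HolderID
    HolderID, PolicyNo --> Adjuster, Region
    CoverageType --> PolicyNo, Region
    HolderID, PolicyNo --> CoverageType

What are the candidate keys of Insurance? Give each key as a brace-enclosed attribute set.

{CoverageType} is a candidate key since {CoverageType}⁺ = {Adjuster, CoverageType, HolderID, PolicyNo, Region} covers every attribute.
{HolderID, PolicyNo} is a candidate key since {HolderID, PolicyNo}⁺ = {Adjuster, CoverageType, HolderID, PolicyNo, Region} covers every attribute.
These are minimal and exhaustive — every other superkey contains one of them.

{CoverageType}, {HolderID, PolicyNo}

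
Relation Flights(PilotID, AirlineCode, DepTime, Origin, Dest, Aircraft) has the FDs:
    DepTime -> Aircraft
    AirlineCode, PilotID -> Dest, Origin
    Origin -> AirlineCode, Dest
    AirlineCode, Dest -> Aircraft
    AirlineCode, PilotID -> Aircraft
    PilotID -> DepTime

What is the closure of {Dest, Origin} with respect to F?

{Aircraft, AirlineCode, Dest, Origin}

Start with {Dest, Origin}.
Origin -> AirlineCode, Dest applies; add {AirlineCode} → now {AirlineCode, Dest, Origin}.
AirlineCode, Dest -> Aircraft applies; add {Aircraft} → now {Aircraft, AirlineCode, Dest, Origin}.
No further FD applies.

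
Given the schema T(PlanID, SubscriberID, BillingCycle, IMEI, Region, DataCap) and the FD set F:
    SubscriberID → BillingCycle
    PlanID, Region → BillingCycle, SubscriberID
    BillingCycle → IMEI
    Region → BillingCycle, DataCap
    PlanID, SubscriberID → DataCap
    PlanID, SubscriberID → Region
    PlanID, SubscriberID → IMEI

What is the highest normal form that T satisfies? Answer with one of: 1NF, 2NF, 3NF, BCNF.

1NF

Candidate keys: {PlanID, Region}, {PlanID, SubscriberID}. Prime attributes: {PlanID, Region, SubscriberID}.
For SubscriberID → BillingCycle we have {SubscriberID}⁺ = {BillingCycle, IMEI, SubscriberID}; {SubscriberID} is not a superkey, so BCNF fails.
SubscriberID → BillingCycle has non-prime {BillingCycle} on the right and a non-superkey on the left, so 3NF fails.
The proper key subset {Region} of {PlanID, Region} determines non-prime {BillingCycle, DataCap, IMEI}, so the relation is not even in 2NF.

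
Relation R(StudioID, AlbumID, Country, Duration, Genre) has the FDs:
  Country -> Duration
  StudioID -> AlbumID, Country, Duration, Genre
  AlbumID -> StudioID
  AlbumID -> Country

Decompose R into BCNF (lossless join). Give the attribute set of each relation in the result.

Candidate keys of the original relation: {AlbumID}, {StudioID}.
Within {AlbumID, Country, Duration, Genre, StudioID}: {Country}⁺ ∩ {AlbumID, Country, Duration, Genre, StudioID} = {Country, Duration}, not the whole set, so Country -> Duration violates BCNF; decompose into {Country, Duration} and {AlbumID, Country, Genre, StudioID}.
{Country, Duration}: every determinant is a superkey — BCNF.
{AlbumID, Country, Genre, StudioID}: every determinant is a superkey — BCNF.

{AlbumID, Country, Genre, StudioID}; {Country, Duration}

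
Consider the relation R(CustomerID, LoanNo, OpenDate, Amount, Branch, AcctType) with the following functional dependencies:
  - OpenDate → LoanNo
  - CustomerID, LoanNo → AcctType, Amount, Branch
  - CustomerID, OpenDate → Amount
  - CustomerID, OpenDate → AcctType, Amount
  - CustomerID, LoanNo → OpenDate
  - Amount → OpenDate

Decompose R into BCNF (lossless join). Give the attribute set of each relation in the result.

Candidate keys of the original relation: {Amount, CustomerID}, {CustomerID, LoanNo}, {CustomerID, OpenDate}.
{AcctType, Amount, Branch, CustomerID, LoanNo, OpenDate}: {OpenDate} determines {LoanNo, OpenDate} here but is not a superkey — split on OpenDate → LoanNo, giving {LoanNo, OpenDate} and {AcctType, Amount, Branch, CustomerID, OpenDate}.
{LoanNo, OpenDate}: every determinant is a superkey — BCNF.
{AcctType, Amount, Branch, CustomerID, OpenDate}: {Amount} determines {Amount, OpenDate} here but is not a superkey — split on Amount → OpenDate, giving {Amount, OpenDate} and {AcctType, Amount, Branch, CustomerID}.
{Amount, OpenDate}: every determinant is a superkey — BCNF.
{AcctType, Amount, Branch, CustomerID}: every determinant is a superkey — BCNF.

{AcctType, Amount, Branch, CustomerID}; {Amount, OpenDate}; {LoanNo, OpenDate}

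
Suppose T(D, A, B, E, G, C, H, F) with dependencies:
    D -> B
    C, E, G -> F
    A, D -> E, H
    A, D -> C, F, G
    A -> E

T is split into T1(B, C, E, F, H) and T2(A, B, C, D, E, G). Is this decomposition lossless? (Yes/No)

No

Common attributes: {B, C, E}; their closure is {B, C, E}.
T1 ⊄ {B, C, E} and T2 ⊄ {B, C, E}, so the split is lossy.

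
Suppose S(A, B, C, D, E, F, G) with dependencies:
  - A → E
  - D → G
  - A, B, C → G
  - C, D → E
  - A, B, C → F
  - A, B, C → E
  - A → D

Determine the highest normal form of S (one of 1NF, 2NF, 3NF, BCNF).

Candidate key: {A, B, C}. Prime attributes: {A, B, C}.
A → E: {A}⁺ = {A, D, E, G}, which is not all of the attributes, so the left side is not a superkey — BCNF is violated.
Because {E} is non-prime and the left side of A → E is not a superkey, the relation is not in 3NF.
{A} is a proper subset of the key {A, B, C}, and {A}⁺ contains the non-prime attributes {D, E, G} — a partial dependency, so 2NF is violated.

1NF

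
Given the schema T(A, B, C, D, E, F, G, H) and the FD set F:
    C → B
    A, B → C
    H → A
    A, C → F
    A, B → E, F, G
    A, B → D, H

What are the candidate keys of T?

{A, B}⁺ = {A, B, C, D, E, F, G, H}, which is every attribute, so {A, B} is a candidate key.
{A, C}⁺ = {A, B, C, D, E, F, G, H}, which is every attribute, so {A, C} is a candidate key.
{B, H}⁺ = {A, B, C, D, E, F, G, H}, which is every attribute, so {B, H} is a candidate key.
{C, H}⁺ = {A, B, C, D, E, F, G, H}, which is every attribute, so {C, H} is a candidate key.
Any other superkey properly contains one of these, so there are no further candidate keys.

{A, B}, {A, C}, {B, H}, {C, H}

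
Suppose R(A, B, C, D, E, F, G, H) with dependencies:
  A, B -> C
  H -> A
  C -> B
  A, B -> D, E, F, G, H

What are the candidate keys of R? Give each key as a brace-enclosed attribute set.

{A, B}⁺ = {A, B, C, D, E, F, G, H}, which is every attribute, so {A, B} is a candidate key.
{A, C}⁺ = {A, B, C, D, E, F, G, H}, which is every attribute, so {A, C} is a candidate key.
{B, H}⁺ = {A, B, C, D, E, F, G, H}, which is every attribute, so {B, H} is a candidate key.
{C, H}⁺ = {A, B, C, D, E, F, G, H}, which is every attribute, so {C, H} is a candidate key.
Any other superkey properly contains one of these, so there are no further candidate keys.

{A, B}, {A, C}, {B, H}, {C, H}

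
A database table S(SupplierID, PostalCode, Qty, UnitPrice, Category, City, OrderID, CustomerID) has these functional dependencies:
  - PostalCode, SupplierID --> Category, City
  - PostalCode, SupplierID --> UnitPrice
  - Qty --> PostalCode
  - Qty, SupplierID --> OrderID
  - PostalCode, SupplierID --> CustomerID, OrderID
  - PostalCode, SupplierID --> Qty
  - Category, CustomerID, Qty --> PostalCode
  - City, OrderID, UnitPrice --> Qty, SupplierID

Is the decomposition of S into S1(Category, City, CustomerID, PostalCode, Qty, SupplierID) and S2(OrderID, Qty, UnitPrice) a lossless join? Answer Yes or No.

S1 ∩ S2 = {Qty}; its closure under F is {PostalCode, Qty}.
S1 ⊄ {PostalCode, Qty} and S2 ⊄ {PostalCode, Qty}, so the split is lossy.

No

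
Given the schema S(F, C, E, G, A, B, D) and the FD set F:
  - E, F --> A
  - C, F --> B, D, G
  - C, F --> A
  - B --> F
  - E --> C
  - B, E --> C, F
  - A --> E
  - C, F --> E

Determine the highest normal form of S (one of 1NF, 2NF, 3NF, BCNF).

3NF

Candidate keys: {A, B}, {A, F}, {B, C}, {B, E}, {C, F}, {E, F}. Prime attributes: {A, B, C, E, F}.
B --> F: {B}⁺ = {B, F}, which is not all of the attributes, so the left side is not a superkey — BCNF is violated.
But every attribute on its right side ({F}) is prime, and the same holds for every other non-superkey FD, so 3NF still holds.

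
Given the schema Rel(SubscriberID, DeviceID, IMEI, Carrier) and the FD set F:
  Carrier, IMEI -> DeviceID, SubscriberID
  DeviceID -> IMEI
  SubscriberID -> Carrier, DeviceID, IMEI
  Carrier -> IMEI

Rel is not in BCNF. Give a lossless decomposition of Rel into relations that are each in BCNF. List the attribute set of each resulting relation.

Candidate keys of the original relation: {Carrier}, {SubscriberID}.
{Carrier, DeviceID, IMEI, SubscriberID}: {DeviceID} determines {DeviceID, IMEI} here but is not a superkey — split on DeviceID -> IMEI, giving {DeviceID, IMEI} and {Carrier, DeviceID, SubscriberID}.
{DeviceID, IMEI}: every determinant is a superkey — BCNF.
{Carrier, DeviceID, SubscriberID}: every determinant is a superkey — BCNF.

{Carrier, DeviceID, SubscriberID}; {DeviceID, IMEI}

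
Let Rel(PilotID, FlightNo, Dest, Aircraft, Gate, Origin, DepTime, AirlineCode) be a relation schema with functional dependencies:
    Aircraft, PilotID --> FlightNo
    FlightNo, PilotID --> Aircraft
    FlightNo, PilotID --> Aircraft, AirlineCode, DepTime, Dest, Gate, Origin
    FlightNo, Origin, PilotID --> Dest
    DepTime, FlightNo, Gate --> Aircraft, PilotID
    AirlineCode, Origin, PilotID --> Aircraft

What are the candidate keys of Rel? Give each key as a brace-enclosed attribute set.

{Aircraft, PilotID}, {AirlineCode, Origin, PilotID}, {DepTime, FlightNo, Gate}, {FlightNo, PilotID}

Closure of {Aircraft, PilotID} is {Aircraft, AirlineCode, DepTime, Dest, FlightNo, Gate, Origin, PilotID}, the whole schema; {Aircraft, PilotID} is a candidate key.
Closure of {FlightNo, PilotID} is {Aircraft, AirlineCode, DepTime, Dest, FlightNo, Gate, Origin, PilotID}, the whole schema; {FlightNo, PilotID} is a candidate key.
Closure of {AirlineCode, Origin, PilotID} is {Aircraft, AirlineCode, DepTime, Dest, FlightNo, Gate, Origin, PilotID}, the whole schema; {AirlineCode, Origin, PilotID} is a candidate key.
Closure of {DepTime, FlightNo, Gate} is {Aircraft, AirlineCode, DepTime, Dest, FlightNo, Gate, Origin, PilotID}, the whole schema; {DepTime, FlightNo, Gate} is a candidate key.
No proper subset of any of these is a key, and no other minimal superkey exists.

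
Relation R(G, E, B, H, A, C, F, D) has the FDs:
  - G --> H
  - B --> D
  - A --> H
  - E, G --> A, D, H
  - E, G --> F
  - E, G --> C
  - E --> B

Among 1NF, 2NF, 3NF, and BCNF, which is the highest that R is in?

Candidate key: {E, G}. Prime attributes: {E, G}.
G --> H: {G}⁺ = {G, H}, which is not all of the attributes, so the left side is not a superkey — BCNF is violated.
Because {H} is non-prime and the left side of G --> H is not a superkey, the relation is not in 3NF.
The proper key subset {E} of {E, G} determines non-prime {B, D}, so the relation is not even in 2NF.

1NF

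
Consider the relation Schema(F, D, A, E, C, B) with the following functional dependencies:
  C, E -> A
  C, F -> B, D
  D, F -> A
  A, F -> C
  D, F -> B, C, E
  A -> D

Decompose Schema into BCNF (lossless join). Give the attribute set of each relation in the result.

{A, C, E}; {A, D}; {B, C, E, F}

Candidate keys of the original relation: {A, F}, {C, F}, {D, F}.
Within {A, B, C, D, E, F}: {C, E}⁺ ∩ {A, B, C, D, E, F} = {A, C, D, E}, not the whole set, so C, E -> A, D violates BCNF; decompose into {A, C, D, E} and {B, C, E, F}.
Within {A, C, D, E}: {A}⁺ ∩ {A, C, D, E} = {A, D}, not the whole set, so A -> D violates BCNF; decompose into {A, D} and {A, C, E}.
{A, D}: every determinant is a superkey — BCNF.
{A, C, E}: every determinant is a superkey — BCNF.
{B, C, E, F}: every determinant is a superkey — BCNF.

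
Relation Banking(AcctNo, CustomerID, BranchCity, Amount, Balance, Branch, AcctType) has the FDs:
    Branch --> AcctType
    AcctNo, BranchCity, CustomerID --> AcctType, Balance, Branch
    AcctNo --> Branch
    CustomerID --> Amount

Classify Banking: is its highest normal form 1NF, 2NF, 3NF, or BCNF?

Candidate key: {AcctNo, BranchCity, CustomerID}. Prime attributes: {AcctNo, BranchCity, CustomerID}.
For Branch --> AcctType we have {Branch}⁺ = {AcctType, Branch}; {Branch} is not a superkey, so BCNF fails.
Because {AcctType} is non-prime and the left side of Branch --> AcctType is not a superkey, the relation is not in 3NF.
{AcctNo} is a proper subset of the key {AcctNo, BranchCity, CustomerID}, and {AcctNo}⁺ contains the non-prime attributes {AcctType, Branch} — a partial dependency, so 2NF is violated.

1NF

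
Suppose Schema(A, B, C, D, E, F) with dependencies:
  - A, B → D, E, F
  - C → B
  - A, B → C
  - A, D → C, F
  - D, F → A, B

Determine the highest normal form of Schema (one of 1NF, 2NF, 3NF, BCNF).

3NF

Candidate keys: {A, B}, {A, C}, {A, D}, {D, F}. Prime attributes: {A, B, C, D, F}.
C → B: {C}⁺ = {B, C}, which is not all of the attributes, so the left side is not a superkey — BCNF is violated.
Since {B} ⊆ prime attributes and every other non-superkey FD also has a prime right side, the schema is in 3NF.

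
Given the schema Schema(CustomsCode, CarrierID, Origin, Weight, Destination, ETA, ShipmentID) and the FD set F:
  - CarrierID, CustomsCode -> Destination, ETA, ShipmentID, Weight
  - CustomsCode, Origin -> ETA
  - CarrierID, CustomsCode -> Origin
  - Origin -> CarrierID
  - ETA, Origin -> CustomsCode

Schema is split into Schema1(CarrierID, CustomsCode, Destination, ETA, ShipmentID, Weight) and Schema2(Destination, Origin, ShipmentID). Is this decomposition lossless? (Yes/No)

No

Schema1 ∩ Schema2 = {Destination, ShipmentID}; its closure under F is {Destination, ShipmentID}.
Neither Schema1 nor Schema2 is contained in that closure, so the decomposition is lossy.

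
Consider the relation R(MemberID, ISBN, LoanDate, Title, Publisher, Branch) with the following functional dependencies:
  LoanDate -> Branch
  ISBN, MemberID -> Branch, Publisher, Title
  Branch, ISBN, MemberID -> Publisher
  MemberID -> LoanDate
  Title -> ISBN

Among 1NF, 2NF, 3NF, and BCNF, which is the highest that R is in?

Candidate keys: {ISBN, MemberID}, {MemberID, Title}. Prime attributes: {ISBN, MemberID, Title}.
For LoanDate -> Branch we have {LoanDate}⁺ = {Branch, LoanDate}; {LoanDate} is not a superkey, so BCNF fails.
LoanDate -> Branch determines the non-prime attribute {Branch} from a non-superkey — 3NF is violated.
Since {MemberID} ⊂ {ISBN, MemberID} and {MemberID}⁺ ⊇ {Branch, LoanDate} with {Branch, LoanDate} non-prime, there is a partial dependency; 2NF fails.

1NF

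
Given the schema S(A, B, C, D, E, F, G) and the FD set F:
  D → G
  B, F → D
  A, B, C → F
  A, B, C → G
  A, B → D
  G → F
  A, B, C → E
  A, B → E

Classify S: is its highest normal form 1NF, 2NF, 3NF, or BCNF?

Candidate key: {A, B, C}. Prime attributes: {A, B, C}.
D → G: {D}⁺ = {D, F, G}, which is not all of the attributes, so the left side is not a superkey — BCNF is violated.
Because {G} is non-prime and the left side of D → G is not a superkey, the relation is not in 3NF.
The proper key subset {A, B} of {A, B, C} determines non-prime {D, E, F, G}, so the relation is not even in 2NF.

1NF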